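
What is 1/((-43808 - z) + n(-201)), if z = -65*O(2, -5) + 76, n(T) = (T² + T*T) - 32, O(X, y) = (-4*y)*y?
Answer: 1/30386 ≈ 3.2910e-5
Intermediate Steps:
O(X, y) = -4*y²
n(T) = -32 + 2*T² (n(T) = (T² + T²) - 32 = 2*T² - 32 = -32 + 2*T²)
z = 6576 (z = -(-260)*(-5)² + 76 = -(-260)*25 + 76 = -65*(-100) + 76 = 6500 + 76 = 6576)
1/((-43808 - z) + n(-201)) = 1/((-43808 - 1*6576) + (-32 + 2*(-201)²)) = 1/((-43808 - 6576) + (-32 + 2*40401)) = 1/(-50384 + (-32 + 80802)) = 1/(-50384 + 80770) = 1/30386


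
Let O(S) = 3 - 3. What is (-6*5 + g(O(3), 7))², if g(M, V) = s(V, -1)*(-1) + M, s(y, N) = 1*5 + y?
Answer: 1764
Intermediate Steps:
O(S) = 0
s(y, N) = 5 + y
g(M, V) = -5 + M - V (g(M, V) = (5 + V)*(-1) + M = (-5 - V) + M = -5 + M - V)
(-6*5 + g(O(3), 7))² = (-6*5 + (-5 + 0 - 1*7))² = (-30 + (-5 + 0 - 7))² = (-30 - 12)² = (-42)² = 1764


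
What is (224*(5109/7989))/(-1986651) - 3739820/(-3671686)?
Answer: 9891968052963934/9712438560564759 ≈ 1.0185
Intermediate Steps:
(224*(5109/7989))/(-1986651) - 3739820/(-3671686) = (224*(5109*(1/7989)))*(-1/1986651) - 3739820*(-1/3671686) = (224*(1703/2663))*(-1/1986651) + 1869910/1835843 = (381472/2663)*(-1/1986651) + 1869910/1835843 = -381472/5290451613 + 1869910/1835843 = 9891968052963934/9712438560564759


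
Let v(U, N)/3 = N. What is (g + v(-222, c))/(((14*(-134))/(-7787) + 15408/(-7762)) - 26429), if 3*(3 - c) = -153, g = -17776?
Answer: 532318806058/798772690155 ≈ 0.66642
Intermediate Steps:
c = 54 (c = 3 - 1/3*(-153) = 3 + 51 = 54)
v(U, N) = 3*N
(g + v(-222, c))/(((14*(-134))/(-7787) + 15408/(-7762)) - 26429) = (-17776 + 3*54)/(((14*(-134))/(-7787) + 15408/(-7762)) - 26429) = (-17776 + 162)/((-1876*(-1/7787) + 15408*(-1/7762)) - 26429) = -17614/((1876/7787 - 7704/3881) - 26429) = -17614/(-52710292/30221347 - 26429) = -17614/(-798772690155/30221347) = -17614*(-30221347/798772690155) = 532318806058/798772690155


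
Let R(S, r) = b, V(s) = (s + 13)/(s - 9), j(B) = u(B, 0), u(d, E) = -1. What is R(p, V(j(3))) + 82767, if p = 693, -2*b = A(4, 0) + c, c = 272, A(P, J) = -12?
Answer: 82637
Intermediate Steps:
j(B) = -1
V(s) = (13 + s)/(-9 + s)
b = -130 (b = -(-12 + 272)/2 = -½*260 = -130)
R(S, r) = -130
R(p, V(j(3))) + 82767 = -130 + 82767 = 82637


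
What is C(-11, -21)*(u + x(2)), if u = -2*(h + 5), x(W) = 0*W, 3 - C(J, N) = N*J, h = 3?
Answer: 3648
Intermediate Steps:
C(J, N) = 3 - J*N (C(J, N) = 3 - N*J = 3 - J*N)
x(W) = 0
u = -16 (u = -2*(3 + 5) = -2*8 = -16)
C(-11, -21)*(u + x(2)) = (3 - 1*(-11)*(-21))*(-16 + 0) = (3 - 231)*(-16) = -228*(-16) = 3648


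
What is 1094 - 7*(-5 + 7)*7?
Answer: 996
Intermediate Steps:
1094 - 7*(-5 + 7)*7 = 1094 - 7*2*7 = 1094 - 14*7 = 1094 - 98 = 996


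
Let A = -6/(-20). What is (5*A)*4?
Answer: 6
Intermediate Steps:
A = 3/10 (A = -6*(-1/20) = 3/10 ≈ 0.30000)
(5*A)*4 = (5*(3/10))*4 = (3/2)*4 = 6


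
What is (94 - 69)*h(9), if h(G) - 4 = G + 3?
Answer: 400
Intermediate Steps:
h(G) = 7 + G (h(G) = 4 + (G + 3) = 4 + (3 + G) = 7 + G)
(94 - 69)*h(9) = (94 - 69)*(7 + 9) = 25*16 = 400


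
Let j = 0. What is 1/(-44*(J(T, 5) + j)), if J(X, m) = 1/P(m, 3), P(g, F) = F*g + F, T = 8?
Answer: -9/22 ≈ -0.40909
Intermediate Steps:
P(g, F) = F + F*g
J(X, m) = 1/(3 + 3*m) (J(X, m) = 1/(3*(1 + m)) = 1/(3 + 3*m))
1/(-44*(J(T, 5) + j)) = 1/(-44*(1/(3*(1 + 5)) + 0)) = 1/(-44*((⅓)/6 + 0)) = 1/(-44*((⅓)*(⅙) + 0)) = 1/(-44*(1/18 + 0)) = 1/(-44*1/18) = 1/(-22/9) = -9/22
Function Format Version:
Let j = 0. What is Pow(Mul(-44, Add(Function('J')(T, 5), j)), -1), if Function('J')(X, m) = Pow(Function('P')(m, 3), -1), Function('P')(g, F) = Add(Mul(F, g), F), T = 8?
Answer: Rational(-9, 22) ≈ -0.40909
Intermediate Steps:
Function('P')(g, F) = Add(F, Mul(F, g))
Function('J')(X, m) = Pow(Add(3, Mul(3, m)), -1) (Function('J')(X, m) = Pow(Mul(3, Add(1, m)), -1) = Pow(Add(3, Mul(3, m)), -1))
Pow(Mul(-44, Add(Function('J')(T, 5), j)), -1) = Pow(Mul(-44, Add(Mul(Rational(1, 3), Pow(Add(1, 5), -1)), 0)), -1) = Pow(Mul(-44, Add(Mul(Rational(1, 3), Pow(6, -1)), 0)), -1) = Pow(Mul(-44, Add(Mul(Rational(1, 3), Rational(1, 6)), 0)), -1) = Pow(Mul(-44, Add(Rational(1, 18), 0)), -1) = Pow(Mul(-44, Rational(1, 18)), -1) = Pow(Rational(-22, 9), -1) = Rational(-9, 22)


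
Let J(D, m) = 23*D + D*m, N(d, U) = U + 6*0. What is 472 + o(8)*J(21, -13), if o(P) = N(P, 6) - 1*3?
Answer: 1102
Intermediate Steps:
N(d, U) = U (N(d, U) = U + 0 = U)
o(P) = 3 (o(P) = 6 - 1*3 = 6 - 3 = 3)
472 + o(8)*J(21, -13) = 472 + 3*(21*(23 - 13)) = 472 + 3*(21*10) = 472 + 3*210 = 472 + 630 = 1102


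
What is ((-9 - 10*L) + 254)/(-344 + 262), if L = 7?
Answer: -175/82 ≈ -2.1341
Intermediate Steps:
((-9 - 10*L) + 254)/(-344 + 262) = ((-9 - 10*7) + 254)/(-344 + 262) = ((-9 - 70) + 254)/(-82) = (-79 + 254)*(-1/82) = 175*(-1/82) = -175/82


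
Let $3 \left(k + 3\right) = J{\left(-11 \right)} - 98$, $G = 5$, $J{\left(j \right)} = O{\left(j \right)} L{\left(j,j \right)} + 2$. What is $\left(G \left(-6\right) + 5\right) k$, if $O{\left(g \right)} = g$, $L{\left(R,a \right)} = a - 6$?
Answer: $- \frac{2050}{3} \approx -683.33$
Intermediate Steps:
$L{\left(R,a \right)} = -6 + a$ ($L{\left(R,a \right)} = a - 6 = -6 + a$)
$J{\left(j \right)} = 2 + j \left(-6 + j\right)$ ($J{\left(j \right)} = j \left(-6 + j\right) + 2 = 2 + j \left(-6 + j\right)$)
$k = \frac{82}{3}$ ($k = -3 + \frac{\left(2 - 11 \left(-6 - 11\right)\right) - 98}{3} = -3 + \frac{\left(2 - -187\right) - 98}{3} = -3 + \frac{\left(2 + 187\right) - 98}{3} = -3 + \frac{189 - 98}{3} = -3 + \frac{1}{3} \cdot 91 = -3 + \frac{91}{3} = \frac{82}{3} \approx 27.333$)
$\left(G \left(-6\right) + 5\right) k = \left(5 \left(-6\right) + 5\right) \frac{82}{3} = \left(-30 + 5\right) \frac{82}{3} = \left(-25\right) \frac{82}{3} = - \frac{2050}{3}$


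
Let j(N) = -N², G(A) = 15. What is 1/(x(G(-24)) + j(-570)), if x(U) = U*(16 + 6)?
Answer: -1/324570 ≈ -3.0810e-6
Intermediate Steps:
x(U) = 22*U (x(U) = U*22 = 22*U)
1/(x(G(-24)) + j(-570)) = 1/(22*15 - 1*(-570)²) = 1/(330 - 1*324900) = 1/(330 - 324900) = 1/(-324570) = -1/324570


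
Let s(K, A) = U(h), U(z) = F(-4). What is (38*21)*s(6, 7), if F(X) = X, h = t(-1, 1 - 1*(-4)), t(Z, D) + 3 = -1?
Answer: -3192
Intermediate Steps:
t(Z, D) = -4 (t(Z, D) = -3 - 1 = -4)
h = -4
U(z) = -4
s(K, A) = -4
(38*21)*s(6, 7) = (38*21)*(-4) = 798*(-4) = -3192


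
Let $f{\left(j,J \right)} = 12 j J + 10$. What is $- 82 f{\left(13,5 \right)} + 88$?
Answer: $-64692$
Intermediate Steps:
$f{\left(j,J \right)} = 10 + 12 J j$ ($f{\left(j,J \right)} = 12 J j + 10 = 10 + 12 J j$)
$- 82 f{\left(13,5 \right)} + 88 = - 82 \left(10 + 12 \cdot 5 \cdot 13\right) + 88 = - 82 \left(10 + 780\right) + 88 = \left(-82\right) 790 + 88 = -64780 + 88 = -64692$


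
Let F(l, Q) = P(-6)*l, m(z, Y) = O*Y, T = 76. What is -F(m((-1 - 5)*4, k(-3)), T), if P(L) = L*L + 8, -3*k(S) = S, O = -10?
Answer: 440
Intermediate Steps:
k(S) = -S/3
P(L) = 8 + L² (P(L) = L² + 8 = 8 + L²)
m(z, Y) = -10*Y
F(l, Q) = 44*l (F(l, Q) = (8 + (-6)²)*l = (8 + 36)*l = 44*l)
-F(m((-1 - 5)*4, k(-3)), T) = -44*(-(-10)*(-3)/3) = -44*(-10*1) = -44*(-10) = -1*(-440) = 440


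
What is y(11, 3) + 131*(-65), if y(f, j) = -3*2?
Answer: -8521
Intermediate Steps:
y(f, j) = -6
y(11, 3) + 131*(-65) = -6 + 131*(-65) = -6 - 8515 = -8521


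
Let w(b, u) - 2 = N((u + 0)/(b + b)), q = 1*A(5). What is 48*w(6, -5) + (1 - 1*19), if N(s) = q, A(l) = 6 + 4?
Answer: 558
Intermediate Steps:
A(l) = 10
q = 10 (q = 1*10 = 10)
N(s) = 10
w(b, u) = 12 (w(b, u) = 2 + 10 = 12)
48*w(6, -5) + (1 - 1*19) = 48*12 + (1 - 1*19) = 576 + (1 - 19) = 576 - 18 = 558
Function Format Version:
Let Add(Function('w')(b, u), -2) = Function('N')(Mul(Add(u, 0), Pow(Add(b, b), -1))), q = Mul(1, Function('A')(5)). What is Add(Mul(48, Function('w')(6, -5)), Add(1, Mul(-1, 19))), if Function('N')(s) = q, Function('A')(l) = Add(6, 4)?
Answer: 558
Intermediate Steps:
Function('A')(l) = 10
q = 10 (q = Mul(1, 10) = 10)
Function('N')(s) = 10
Function('w')(b, u) = 12 (Function('w')(b, u) = Add(2, 10) = 12)
Add(Mul(48, Function('w')(6, -5)), Add(1, Mul(-1, 19))) = Add(Mul(48, 12), Add(1, Mul(-1, 19))) = Add(576, Add(1, -19)) = Add(576, -18) = 558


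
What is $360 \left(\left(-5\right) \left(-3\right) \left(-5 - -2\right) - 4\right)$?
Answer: $-17640$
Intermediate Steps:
$360 \left(\left(-5\right) \left(-3\right) \left(-5 - -2\right) - 4\right) = 360 \left(15 \left(-5 + 2\right) - 4\right) = 360 \left(15 \left(-3\right) - 4\right) = 360 \left(-45 - 4\right) = 360 \left(-49\right) = -17640$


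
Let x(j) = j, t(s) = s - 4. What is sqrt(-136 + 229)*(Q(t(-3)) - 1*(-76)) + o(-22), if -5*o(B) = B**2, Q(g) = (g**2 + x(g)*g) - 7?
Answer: -484/5 + 167*sqrt(93) ≈ 1513.7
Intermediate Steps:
t(s) = -4 + s
Q(g) = -7 + 2*g**2 (Q(g) = (g**2 + g*g) - 7 = (g**2 + g**2) - 7 = 2*g**2 - 7 = -7 + 2*g**2)
o(B) = -B**2/5
sqrt(-136 + 229)*(Q(t(-3)) - 1*(-76)) + o(-22) = sqrt(-136 + 229)*((-7 + 2*(-4 - 3)**2) - 1*(-76)) - 1/5*(-22)**2 = sqrt(93)*((-7 + 2*(-7)**2) + 76) - 1/5*484 = sqrt(93)*((-7 + 2*49) + 76) - 484/5 = sqrt(93)*((-7 + 98) + 76) - 484/5 = sqrt(93)*(91 + 76) - 484/5 = sqrt(93)*167 - 484/5 = 167*sqrt(93) - 484/5 = -484/5 + 167*sqrt(93)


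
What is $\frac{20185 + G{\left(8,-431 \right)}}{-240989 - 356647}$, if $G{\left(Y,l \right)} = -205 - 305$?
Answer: $- \frac{19675}{597636} \approx -0.032921$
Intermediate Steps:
$G{\left(Y,l \right)} = -510$
$\frac{20185 + G{\left(8,-431 \right)}}{-240989 - 356647} = \frac{20185 - 510}{-240989 - 356647} = \frac{19675}{-597636} = 19675 \left(- \frac{1}{597636}\right) = - \frac{19675}{597636}$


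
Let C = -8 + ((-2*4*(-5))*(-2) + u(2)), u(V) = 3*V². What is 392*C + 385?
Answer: -29407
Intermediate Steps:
C = -76 (C = -8 + ((-2*4*(-5))*(-2) + 3*2²) = -8 + (-8*(-5)*(-2) + 3*4) = -8 + (40*(-2) + 12) = -8 + (-80 + 12) = -8 - 68 = -76)
392*C + 385 = 392*(-76) + 385 = -29792 + 385 = -29407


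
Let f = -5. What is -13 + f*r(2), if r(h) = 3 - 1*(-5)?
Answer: -53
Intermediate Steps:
r(h) = 8 (r(h) = 3 + 5 = 8)
-13 + f*r(2) = -13 - 5*8 = -13 - 40 = -53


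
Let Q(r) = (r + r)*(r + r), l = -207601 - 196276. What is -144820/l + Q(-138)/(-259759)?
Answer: 6852564028/104910685643 ≈ 0.065318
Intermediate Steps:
l = -403877
Q(r) = 4*r² (Q(r) = (2*r)*(2*r) = 4*r²)
-144820/l + Q(-138)/(-259759) = -144820/(-403877) + (4*(-138)²)/(-259759) = -144820*(-1/403877) + (4*19044)*(-1/259759) = 144820/403877 + 76176*(-1/259759) = 144820/403877 - 76176/259759 = 6852564028/104910685643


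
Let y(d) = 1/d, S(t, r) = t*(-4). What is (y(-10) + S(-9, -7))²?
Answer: 128881/100 ≈ 1288.8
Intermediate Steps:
S(t, r) = -4*t
(y(-10) + S(-9, -7))² = (1/(-10) - 4*(-9))² = (-⅒ + 36)² = (359/10)² = 128881/100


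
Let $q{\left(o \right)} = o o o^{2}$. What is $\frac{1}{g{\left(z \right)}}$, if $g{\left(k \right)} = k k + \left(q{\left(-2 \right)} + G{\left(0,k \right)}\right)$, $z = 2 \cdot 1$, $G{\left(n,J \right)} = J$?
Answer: $\frac{1}{22} \approx 0.045455$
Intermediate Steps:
$z = 2$
$q{\left(o \right)} = o^{4}$ ($q{\left(o \right)} = o^{2} o^{2} = o^{4}$)
$g{\left(k \right)} = 16 + k + k^{2}$ ($g{\left(k \right)} = k k + \left(\left(-2\right)^{4} + k\right) = k^{2} + \left(16 + k\right) = 16 + k + k^{2}$)
$\frac{1}{g{\left(z \right)}} = \frac{1}{16 + 2 + 2^{2}} = \frac{1}{16 + 2 + 4} = \frac{1}{22}$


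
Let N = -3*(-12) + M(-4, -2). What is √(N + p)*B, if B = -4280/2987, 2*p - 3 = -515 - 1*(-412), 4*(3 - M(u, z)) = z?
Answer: -2140*I*√42/2987 ≈ -4.6431*I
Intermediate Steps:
M(u, z) = 3 - z/4
p = -50 (p = 3/2 + (-515 - 1*(-412))/2 = 3/2 + (-515 + 412)/2 = 3/2 + (½)*(-103) = 3/2 - 103/2 = -50)
B = -4280/2987 (B = -4280*1/2987 = -4280/2987 ≈ -1.4329)
N = 79/2 (N = -3*(-12) + (3 - ¼*(-2)) = 36 + (3 + ½) = 36 + 7/2 = 79/2 ≈ 39.500)
√(N + p)*B = √(79/2 - 50)*(-4280/2987) = √(-21/2)*(-4280/2987) = (I*√42/2)*(-4280/2987) = -2140*I*√42/2987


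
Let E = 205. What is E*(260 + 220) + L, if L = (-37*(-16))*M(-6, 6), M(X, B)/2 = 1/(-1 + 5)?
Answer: 98696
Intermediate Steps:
M(X, B) = ½ (M(X, B) = 2/(-1 + 5) = 2/4 = 2*(¼) = ½)
L = 296 (L = -37*(-16)*(½) = 592*(½) = 296)
E*(260 + 220) + L = 205*(260 + 220) + 296 = 205*480 + 296 = 98400 + 296 = 98696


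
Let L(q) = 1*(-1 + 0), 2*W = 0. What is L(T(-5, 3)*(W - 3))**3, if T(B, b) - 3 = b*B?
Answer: -1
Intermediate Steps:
W = 0 (W = (1/2)*0 = 0)
T(B, b) = 3 + B*b (T(B, b) = 3 + b*B = 3 + B*b)
L(q) = -1 (L(q) = 1*(-1) = -1)
L(T(-5, 3)*(W - 3))**3 = (-1)**3 = -1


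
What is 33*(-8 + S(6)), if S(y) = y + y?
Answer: 132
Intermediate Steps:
S(y) = 2*y
33*(-8 + S(6)) = 33*(-8 + 2*6) = 33*(-8 + 12) = 33*4 = 132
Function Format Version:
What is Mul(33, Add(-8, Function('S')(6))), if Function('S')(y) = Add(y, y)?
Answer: 132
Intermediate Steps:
Function('S')(y) = Mul(2, y)
Mul(33, Add(-8, Function('S')(6))) = Mul(33, Add(-8, Mul(2, 6))) = Mul(33, Add(-8, 12)) = Mul(33, 4) = 132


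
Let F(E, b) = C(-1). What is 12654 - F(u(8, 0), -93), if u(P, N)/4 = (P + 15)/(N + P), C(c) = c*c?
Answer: 12653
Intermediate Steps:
C(c) = c**2
u(P, N) = 4*(15 + P)/(N + P) (u(P, N) = 4*((P + 15)/(N + P)) = 4*((15 + P)/(N + P)) = 4*(15 + P)/(N + P))
F(E, b) = 1 (F(E, b) = (-1)**2 = 1)
12654 - F(u(8, 0), -93) = 12654 - 1*1 = 12654 - 1 = 12653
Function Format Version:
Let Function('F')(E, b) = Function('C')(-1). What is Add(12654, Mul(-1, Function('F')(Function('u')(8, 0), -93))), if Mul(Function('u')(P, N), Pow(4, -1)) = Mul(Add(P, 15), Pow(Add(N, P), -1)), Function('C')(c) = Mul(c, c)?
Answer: 12653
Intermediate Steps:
Function('C')(c) = Pow(c, 2)
Function('u')(P, N) = Mul(4, Pow(Add(N, P), -1), Add(15, P)) (Function('u')(P, N) = Mul(4, Mul(Add(P, 15), Pow(Add(N, P), -1))) = Mul(4, Mul(Add(15, P), Pow(Add(N, P), -1))) = Mul(4, Mul(Pow(Add(N, P), -1), Add(15, P))) = Mul(4, Pow(Add(N, P), -1), Add(15, P)))
Function('F')(E, b) = 1 (Function('F')(E, b) = Pow(-1, 2) = 1)
Add(12654, Mul(-1, Function('F')(Function('u')(8, 0), -93))) = Add(12654, Mul(-1, 1)) = Add(12654, -1) = 12653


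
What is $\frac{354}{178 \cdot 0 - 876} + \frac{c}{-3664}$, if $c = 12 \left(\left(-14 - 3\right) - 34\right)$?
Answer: $- \frac{15853}{66868} \approx -0.23708$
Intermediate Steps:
$c = -612$ ($c = 12 \left(-17 - 34\right) = 12 \left(-51\right) = -612$)
$\frac{354}{178 \cdot 0 - 876} + \frac{c}{-3664} = \frac{354}{178 \cdot 0 - 876} - \frac{612}{-3664} = \frac{354}{0 - 876} - - \frac{153}{916} = \frac{354}{-876} + \frac{153}{916} = 354 \left(- \frac{1}{876}\right) + \frac{153}{916} = - \frac{59}{146} + \frac{153}{916} = - \frac{15853}{66868}$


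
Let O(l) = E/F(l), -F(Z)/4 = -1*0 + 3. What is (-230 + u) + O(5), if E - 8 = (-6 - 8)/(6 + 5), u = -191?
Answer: -27823/66 ≈ -421.56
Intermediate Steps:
F(Z) = -12 (F(Z) = -4*(-1*0 + 3) = -4*(0 + 3) = -4*3 = -12)
E = 74/11 (E = 8 + (-6 - 8)/(6 + 5) = 8 - 14/11 = 74/11 ≈ 6.7273)
O(l) = -37/66 (O(l) = (74/11)/(-12) = (74/11)*(-1/12) = -37/66)
(-230 + u) + O(5) = (-230 - 191) - 37/66 = -421 - 37/66 = -27823/66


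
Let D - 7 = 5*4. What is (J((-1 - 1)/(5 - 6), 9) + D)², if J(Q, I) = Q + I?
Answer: 1444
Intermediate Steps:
D = 27 (D = 7 + 5*4 = 7 + 20 = 27)
J(Q, I) = I + Q
(J((-1 - 1)/(5 - 6), 9) + D)² = ((9 + (-1 - 1)/(5 - 6)) + 27)² = ((9 - 2/(-1)) + 27)² = ((9 - 2*(-1)) + 27)² = ((9 + 2) + 27)² = (11 + 27)² = 38² = 1444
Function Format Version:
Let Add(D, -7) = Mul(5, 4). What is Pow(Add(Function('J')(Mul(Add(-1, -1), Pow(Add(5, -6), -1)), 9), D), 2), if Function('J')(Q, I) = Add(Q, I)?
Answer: 1444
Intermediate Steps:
D = 27 (D = Add(7, Mul(5, 4)) = Add(7, 20) = 27)
Function('J')(Q, I) = Add(I, Q)
Pow(Add(Function('J')(Mul(Add(-1, -1), Pow(Add(5, -6), -1)), 9), D), 2) = Pow(Add(Add(9, Mul(Add(-1, -1), Pow(Add(5, -6), -1))), 27), 2) = Pow(Add(Add(9, Mul(-2, Pow(-1, -1))), 27), 2) = Pow(Add(Add(9, Mul(-2, -1)), 27), 2) = Pow(Add(Add(9, 2), 27), 2) = Pow(Add(11, 27), 2) = Pow(38, 2) = 1444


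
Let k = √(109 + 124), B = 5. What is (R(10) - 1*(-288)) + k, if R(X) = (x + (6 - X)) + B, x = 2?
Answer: 291 + √233 ≈ 306.26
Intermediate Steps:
R(X) = 13 - X (R(X) = (2 + (6 - X)) + 5 = (8 - X) + 5 = 13 - X)
k = √233 ≈ 15.264
(R(10) - 1*(-288)) + k = ((13 - 1*10) - 1*(-288)) + √233 = ((13 - 10) + 288) + √233 = (3 + 288) + √233 = 291 + √233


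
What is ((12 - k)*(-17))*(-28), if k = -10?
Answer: 10472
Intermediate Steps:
((12 - k)*(-17))*(-28) = ((12 - 1*(-10))*(-17))*(-28) = ((12 + 10)*(-17))*(-28) = (22*(-17))*(-28) = -374*(-28) = 10472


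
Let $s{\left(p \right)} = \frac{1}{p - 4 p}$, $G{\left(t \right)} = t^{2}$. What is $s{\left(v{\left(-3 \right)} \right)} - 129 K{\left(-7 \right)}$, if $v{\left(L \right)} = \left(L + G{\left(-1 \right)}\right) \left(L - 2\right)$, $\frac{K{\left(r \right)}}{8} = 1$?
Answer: $- \frac{30961}{30} \approx -1032.0$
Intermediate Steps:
$K{\left(r \right)} = 8$ ($K{\left(r \right)} = 8 \cdot 1 = 8$)
$v{\left(L \right)} = \left(1 + L\right) \left(-2 + L\right)$ ($v{\left(L \right)} = \left(L + \left(-1\right)^{2}\right) \left(L - 2\right) = \left(L + 1\right) \left(-2 + L\right) = \left(1 + L\right) \left(-2 + L\right)$)
$s{\left(p \right)} = - \frac{1}{3 p}$ ($s{\left(p \right)} = \frac{1}{\left(-3\right) p} = - \frac{1}{3 p}$)
$s{\left(v{\left(-3 \right)} \right)} - 129 K{\left(-7 \right)} = - \frac{1}{3 \left(-2 + \left(-3\right)^{2} - -3\right)} - 1032 = - \frac{1}{3 \left(-2 + 9 + 3\right)} - 1032 = - \frac{1}{3 \cdot 10} - 1032 = \left(- \frac{1}{3}\right) \frac{1}{10} - 1032 = - \frac{1}{30} - 1032 = - \frac{30961}{30}$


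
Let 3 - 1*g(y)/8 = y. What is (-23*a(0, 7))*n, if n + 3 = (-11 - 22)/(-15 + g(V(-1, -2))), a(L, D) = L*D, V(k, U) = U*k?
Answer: 0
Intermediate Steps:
g(y) = 24 - 8*y
a(L, D) = D*L
n = 12/7 (n = -3 + (-11 - 22)/(-15 + (24 - (-16)*(-1))) = -3 - 33/(-15 + (24 - 8*2)) = -3 - 33/(-15 + (24 - 16)) = -3 - 33/(-15 + 8) = -3 - 33/(-7) = -3 - 33*(-⅐) = -3 + 33/7 = 12/7 ≈ 1.7143)
(-23*a(0, 7))*n = -161*0*(12/7) = -23*0*(12/7) = 0*(12/7) = 0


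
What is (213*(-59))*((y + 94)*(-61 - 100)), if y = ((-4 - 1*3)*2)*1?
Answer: 161862960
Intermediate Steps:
y = -14 (y = ((-4 - 3)*2)*1 = -7*2*1 = -14*1 = -14)
(213*(-59))*((y + 94)*(-61 - 100)) = (213*(-59))*((-14 + 94)*(-61 - 100)) = -1005360*(-161) = -12567*(-12880) = 161862960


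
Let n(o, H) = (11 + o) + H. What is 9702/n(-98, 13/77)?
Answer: -373527/3343 ≈ -111.73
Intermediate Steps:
n(o, H) = 11 + H + o
9702/n(-98, 13/77) = 9702/(11 + 13/77 - 98) = 9702/(-6686/77) = 9702*(-77/6686) = -373527/3343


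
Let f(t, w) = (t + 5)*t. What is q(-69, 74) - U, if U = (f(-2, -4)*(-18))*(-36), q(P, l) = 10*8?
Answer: 3968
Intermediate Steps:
q(P, l) = 80
f(t, w) = t*(5 + t) (f(t, w) = (5 + t)*t = t*(5 + t))
U = -3888 (U = (-2*(5 - 2)*(-18))*(-36) = (-2*3*(-18))*(-36) = -6*(-18)*(-36) = 108*(-36) = -3888)
q(-69, 74) - U = 80 - 1*(-3888) = 80 + 3888 = 3968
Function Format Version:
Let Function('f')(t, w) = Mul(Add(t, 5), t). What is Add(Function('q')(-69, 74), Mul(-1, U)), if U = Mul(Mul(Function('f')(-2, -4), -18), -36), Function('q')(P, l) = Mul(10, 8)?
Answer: 3968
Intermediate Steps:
Function('q')(P, l) = 80
Function('f')(t, w) = Mul(t, Add(5, t)) (Function('f')(t, w) = Mul(Add(5, t), t) = Mul(t, Add(5, t)))
U = -3888 (U = Mul(Mul(Mul(-2, Add(5, -2)), -18), -36) = Mul(Mul(Mul(-2, 3), -18), -36) = Mul(Mul(-6, -18), -36) = Mul(108, -36) = -3888)
Add(Function('q')(-69, 74), Mul(-1, U)) = Add(80, Mul(-1, -3888)) = Add(80, 3888) = 3968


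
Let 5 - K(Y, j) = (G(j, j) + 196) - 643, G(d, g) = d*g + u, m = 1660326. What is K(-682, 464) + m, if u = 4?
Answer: 1445478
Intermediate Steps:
G(d, g) = 4 + d*g (G(d, g) = d*g + 4 = 4 + d*g)
K(Y, j) = 448 - j² (K(Y, j) = 5 - (((4 + j*j) + 196) - 643) = 5 - (((4 + j²) + 196) - 643) = 5 - ((200 + j²) - 643) = 5 - (-443 + j²) = 5 + (443 - j²) = 448 - j²)
K(-682, 464) + m = (448 - 1*464²) + 1660326 = (448 - 1*215296) + 1660326 = (448 - 215296) + 1660326 = -214848 + 1660326 = 1445478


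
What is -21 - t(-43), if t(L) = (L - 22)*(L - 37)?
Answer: -5221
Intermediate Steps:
t(L) = (-37 + L)*(-22 + L) (t(L) = (-22 + L)*(-37 + L) = (-37 + L)*(-22 + L))
-21 - t(-43) = -21 - (814 + (-43)² - 59*(-43)) = -21 - (814 + 1849 + 2537) = -21 - 1*5200 = -21 - 5200 = -5221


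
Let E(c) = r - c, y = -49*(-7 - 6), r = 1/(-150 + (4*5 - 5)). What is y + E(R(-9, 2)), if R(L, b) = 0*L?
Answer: 85994/135 ≈ 636.99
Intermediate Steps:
R(L, b) = 0
r = -1/135 (r = 1/(-150 + (20 - 5)) = 1/(-150 + 15) = 1/(-135) = -1/135 ≈ -0.0074074)
y = 637 (y = -49*(-13) = 637)
E(c) = -1/135 - c
y + E(R(-9, 2)) = 637 + (-1/135 - 1*0) = 637 + (-1/135 + 0) = 637 - 1/135 = 85994/135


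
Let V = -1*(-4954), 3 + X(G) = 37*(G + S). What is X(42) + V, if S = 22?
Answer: 7319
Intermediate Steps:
X(G) = 811 + 37*G (X(G) = -3 + 37*(G + 22) = -3 + 37*(22 + G) = -3 + (814 + 37*G) = 811 + 37*G)
V = 4954
X(42) + V = (811 + 37*42) + 4954 = (811 + 1554) + 4954 = 2365 + 4954 = 7319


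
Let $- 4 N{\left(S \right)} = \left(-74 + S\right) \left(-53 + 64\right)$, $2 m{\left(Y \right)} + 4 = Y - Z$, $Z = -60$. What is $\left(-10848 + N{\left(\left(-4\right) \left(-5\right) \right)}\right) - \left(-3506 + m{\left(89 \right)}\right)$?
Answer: $-7266$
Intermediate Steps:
$m{\left(Y \right)} = 28 + \frac{Y}{2}$ ($m{\left(Y \right)} = -2 + \frac{Y - -60}{2} = -2 + \frac{Y + 60}{2} = -2 + \frac{60 + Y}{2} = -2 + \left(30 + \frac{Y}{2}\right) = 28 + \frac{Y}{2}$)
$N{\left(S \right)} = \frac{407}{2} - \frac{11 S}{4}$ ($N{\left(S \right)} = - \frac{\left(-74 + S\right) \left(-53 + 64\right)}{4} = - \frac{\left(-74 + S\right) 11}{4} = - \frac{-814 + 11 S}{4} = \frac{407}{2} - \frac{11 S}{4}$)
$\left(-10848 + N{\left(\left(-4\right) \left(-5\right) \right)}\right) - \left(-3506 + m{\left(89 \right)}\right) = \left(-10848 + \left(\frac{407}{2} - \frac{11 \left(\left(-4\right) \left(-5\right)\right)}{4}\right)\right) + \left(3506 - \left(28 + \frac{1}{2} \cdot 89\right)\right) = \left(-10848 + \left(\frac{407}{2} - 55\right)\right) + \left(3506 - \left(28 + \frac{89}{2}\right)\right) = \left(-10848 + \left(\frac{407}{2} - 55\right)\right) + \left(3506 - \frac{145}{2}\right) = \left(-10848 + \frac{297}{2}\right) + \left(3506 - \frac{145}{2}\right) = - \frac{21399}{2} + \frac{6867}{2} = -7266$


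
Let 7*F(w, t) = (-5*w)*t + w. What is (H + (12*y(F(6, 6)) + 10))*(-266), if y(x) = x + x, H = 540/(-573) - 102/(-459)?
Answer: 268541440/1719 ≈ 1.5622e+5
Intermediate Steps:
F(w, t) = w/7 - 5*t*w/7 (F(w, t) = ((-5*w)*t + w)/7 = (-5*t*w + w)/7 = (w - 5*t*w)/7 = w/7 - 5*t*w/7)
H = -1238/1719 (H = 540*(-1/573) - 102*(-1/459) = -180/191 + 2/9 = -1238/1719 ≈ -0.72019)
y(x) = 2*x
(H + (12*y(F(6, 6)) + 10))*(-266) = (-1238/1719 + (12*(2*((⅐)*6*(1 - 5*6))) + 10))*(-266) = (-1238/1719 + (12*(2*((⅐)*6*(1 - 30))) + 10))*(-266) = (-1238/1719 + (12*(2*((⅐)*6*(-29))) + 10))*(-266) = (-1238/1719 + (12*(2*(-174/7)) + 10))*(-266) = (-1238/1719 + (12*(-348/7) + 10))*(-266) = (-1238/1719 + (-4176/7 + 10))*(-266) = (-1238/1719 - 4106/7)*(-266) = -7066880/12033*(-266) = 268541440/1719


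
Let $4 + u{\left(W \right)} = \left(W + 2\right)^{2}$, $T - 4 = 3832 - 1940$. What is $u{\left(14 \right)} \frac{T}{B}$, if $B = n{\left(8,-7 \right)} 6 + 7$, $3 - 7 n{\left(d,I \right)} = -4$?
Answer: $\frac{477792}{13} \approx 36753.0$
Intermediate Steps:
$n{\left(d,I \right)} = 1$ ($n{\left(d,I \right)} = \frac{3}{7} - - \frac{4}{7} = \frac{3}{7} + \frac{4}{7} = 1$)
$T = 1896$ ($T = 4 + \left(3832 - 1940\right) = 4 + 1892 = 1896$)
$u{\left(W \right)} = -4 + \left(2 + W\right)^{2}$ ($u{\left(W \right)} = -4 + \left(W + 2\right)^{2} = -4 + \left(2 + W\right)^{2}$)
$B = 13$ ($B = 1 \cdot 6 + 7 = 6 + 7 = 13$)
$u{\left(14 \right)} \frac{T}{B} = 14 \left(4 + 14\right) \frac{1896}{13} = 14 \cdot 18 \cdot 1896 \cdot \frac{1}{13} = 252 \cdot \frac{1896}{13} = \frac{477792}{13}$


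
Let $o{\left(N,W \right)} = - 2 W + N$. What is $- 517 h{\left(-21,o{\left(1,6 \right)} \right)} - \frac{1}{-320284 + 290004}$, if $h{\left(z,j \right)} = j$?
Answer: $\frac{172202361}{30280} \approx 5687.0$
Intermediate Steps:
$o{\left(N,W \right)} = N - 2 W$
$- 517 h{\left(-21,o{\left(1,6 \right)} \right)} - \frac{1}{-320284 + 290004} = - 517 \left(1 - 12\right) - \frac{1}{-320284 + 290004} = - 517 \left(1 - 12\right) - \frac{1}{-30280} = \left(-517\right) \left(-11\right) - - \frac{1}{30280} = 5687 + \frac{1}{30280} = \frac{172202361}{30280}$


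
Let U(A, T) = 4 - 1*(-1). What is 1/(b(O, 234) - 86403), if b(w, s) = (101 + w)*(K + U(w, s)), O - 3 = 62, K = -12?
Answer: -1/87565 ≈ -1.1420e-5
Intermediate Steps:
O = 65 (O = 3 + 62 = 65)
U(A, T) = 5 (U(A, T) = 4 + 1 = 5)
b(w, s) = -707 - 7*w (b(w, s) = (101 + w)*(-12 + 5) = (101 + w)*(-7) = -707 - 7*w)
1/(b(O, 234) - 86403) = 1/((-707 - 7*65) - 86403) = 1/((-707 - 455) - 86403) = 1/(-1162 - 86403) = 1/(-87565) = -1/87565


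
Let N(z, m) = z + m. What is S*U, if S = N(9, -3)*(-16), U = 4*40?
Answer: -15360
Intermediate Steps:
N(z, m) = m + z
U = 160
S = -96 (S = (-3 + 9)*(-16) = 6*(-16) = -96)
S*U = -96*160 = -15360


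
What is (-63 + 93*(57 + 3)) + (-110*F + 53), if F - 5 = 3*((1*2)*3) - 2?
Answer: 3260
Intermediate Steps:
F = 21 (F = 5 + (3*((1*2)*3) - 2) = 5 + (3*(2*3) - 2) = 5 + (3*6 - 2) = 5 + (18 - 2) = 5 + 16 = 21)
(-63 + 93*(57 + 3)) + (-110*F + 53) = (-63 + 93*(57 + 3)) + (-110*21 + 53) = (-63 + 93*60) + (-2310 + 53) = (-63 + 5580) - 2257 = 5517 - 2257 = 3260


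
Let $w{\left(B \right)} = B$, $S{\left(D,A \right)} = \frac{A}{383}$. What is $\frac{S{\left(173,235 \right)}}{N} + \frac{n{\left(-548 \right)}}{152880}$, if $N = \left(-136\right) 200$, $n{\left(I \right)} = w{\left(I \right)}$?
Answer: $- \frac{14361929}{3981606720} \approx -0.0036071$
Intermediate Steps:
$S{\left(D,A \right)} = \frac{A}{383}$ ($S{\left(D,A \right)} = A \frac{1}{383} = \frac{A}{383}$)
$n{\left(I \right)} = I$
$N = -27200$
$\frac{S{\left(173,235 \right)}}{N} + \frac{n{\left(-548 \right)}}{152880} = \frac{\frac{1}{383} \cdot 235}{-27200} - \frac{548}{152880} = \frac{235}{383} \left(- \frac{1}{27200}\right) - \frac{137}{38220} = - \frac{47}{2083520} - \frac{137}{38220} = - \frac{14361929}{3981606720}$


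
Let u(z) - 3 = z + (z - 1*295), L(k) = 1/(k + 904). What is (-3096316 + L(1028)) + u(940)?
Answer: -5979014495/1932 ≈ -3.0947e+6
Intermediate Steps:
L(k) = 1/(904 + k)
u(z) = -292 + 2*z (u(z) = 3 + (z + (z - 1*295)) = 3 + (z + (z - 295)) = 3 + (z + (-295 + z)) = 3 + (-295 + 2*z) = -292 + 2*z)
(-3096316 + L(1028)) + u(940) = (-3096316 + 1/(904 + 1028)) + (-292 + 2*940) = (-3096316 + 1/1932) + (-292 + 1880) = (-3096316 + 1/1932) + 1588 = -5982082511/1932 + 1588 = -5979014495/1932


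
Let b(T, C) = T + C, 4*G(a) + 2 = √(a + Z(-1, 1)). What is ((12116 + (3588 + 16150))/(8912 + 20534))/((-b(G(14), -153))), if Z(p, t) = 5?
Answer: 13038904/1850077457 + 21236*√19/1850077457 ≈ 0.0070978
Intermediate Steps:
G(a) = -½ + √(5 + a)/4 (G(a) = -½ + √(a + 5)/4 = -½ + √(5 + a)/4)
b(T, C) = C + T
((12116 + (3588 + 16150))/(8912 + 20534))/((-b(G(14), -153))) = ((12116 + (3588 + 16150))/(8912 + 20534))/((-(-153 + (-½ + √(5 + 14)/4)))) = ((12116 + 19738)/29446)/((-(-153 + (-½ + √19/4)))) = (31854*(1/29446))/((-(-307/2 + √19/4))) = 15927/(14723*(307/2 - √19/4))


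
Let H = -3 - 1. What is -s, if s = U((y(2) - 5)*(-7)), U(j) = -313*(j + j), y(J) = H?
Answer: 39438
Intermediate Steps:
H = -4
y(J) = -4
U(j) = -626*j
s = -39438 (s = -626*(-4 - 5)*(-7) = -(-5634)*(-7) = -626*63 = -39438)
-s = -1*(-39438) = 39438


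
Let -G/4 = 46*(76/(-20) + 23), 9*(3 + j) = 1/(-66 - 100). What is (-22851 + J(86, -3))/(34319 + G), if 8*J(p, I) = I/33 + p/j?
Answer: -45081143555/60726395224 ≈ -0.74236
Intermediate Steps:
j = -4483/1494 (j = -3 + 1/(9*(-66 - 100)) = -3 + (⅑)/(-166) = -3 + (⅑)*(-1/166) = -3 - 1/1494 = -4483/1494 ≈ -3.0007)
J(p, I) = -747*p/17932 + I/264 (J(p, I) = (I/33 + p/(-4483/1494))/8 = (I*(1/33) + p*(-1494/4483))/8 = (I/33 - 1494*p/4483)/8 = (-1494*p/4483 + I/33)/8 = -747*p/17932 + I/264)
G = -17664/5 (G = -184*(76/(-20) + 23) = -184*(76*(-1/20) + 23) = -184*(-19/5 + 23) = -184*96/5 = -4*4416/5 = -17664/5 ≈ -3532.8)
(-22851 + J(86, -3))/(34319 + G) = (-22851 + (-747/17932*86 + (1/264)*(-3)))/(34319 - 17664/5) = (-22851 + (-32121/8966 - 1/88))/(153931/5) = (-22851 - 1417807/394504)*(5/153931) = -9016228711/394504*5/153931 = -45081143555/60726395224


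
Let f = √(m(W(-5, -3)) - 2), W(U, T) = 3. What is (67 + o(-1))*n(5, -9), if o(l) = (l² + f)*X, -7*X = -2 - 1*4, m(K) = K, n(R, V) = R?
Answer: 2405/7 ≈ 343.57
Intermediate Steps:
X = 6/7 (X = -(-2 - 1*4)/7 = -(-2 - 4)/7 = -⅐*(-6) = 6/7 ≈ 0.85714)
f = 1 (f = √(3 - 2) = √1 = 1)
o(l) = 6/7 + 6*l²/7 (o(l) = (l² + 1)*(6/7) = (1 + l²)*(6/7) = 6/7 + 6*l²/7)
(67 + o(-1))*n(5, -9) = (67 + (6/7 + (6/7)*(-1)²))*5 = (67 + (6/7 + (6/7)*1))*5 = (67 + (6/7 + 6/7))*5 = (67 + 12/7)*5 = (481/7)*5 = 2405/7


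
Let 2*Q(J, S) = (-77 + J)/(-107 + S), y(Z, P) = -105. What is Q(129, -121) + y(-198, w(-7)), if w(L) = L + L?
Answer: -11983/114 ≈ -105.11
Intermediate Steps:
w(L) = 2*L
Q(J, S) = (-77 + J)/(2*(-107 + S)) (Q(J, S) = ((-77 + J)/(-107 + S))/2 = (-77 + J)/(2*(-107 + S)))
Q(129, -121) + y(-198, w(-7)) = (-77 + 129)/(2*(-107 - 121)) - 105 = (1/2)*52/(-228) - 105 = (1/2)*(-1/228)*52 - 105 = -13/114 - 105 = -11983/114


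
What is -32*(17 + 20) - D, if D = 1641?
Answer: -2825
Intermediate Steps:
-32*(17 + 20) - D = -32*(17 + 20) - 1*1641 = -32*37 - 1641 = -1184 - 1641 = -2825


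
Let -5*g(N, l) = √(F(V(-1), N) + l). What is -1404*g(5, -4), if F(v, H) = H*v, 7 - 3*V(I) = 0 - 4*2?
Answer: 1404*√21/5 ≈ 1286.8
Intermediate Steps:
V(I) = 5 (V(I) = 7/3 - (0 - 4*2)/3 = 7/3 - (0 - 8)/3 = 7/3 - ⅓*(-8) = 7/3 + 8/3 = 5)
g(N, l) = -√(l + 5*N)/5 (g(N, l) = -√(N*5 + l)/5 = -√(5*N + l)/5 = -√(l + 5*N)/5)
-1404*g(5, -4) = -(-1404)*√(-4 + 5*5)/5 = -(-1404)*√(-4 + 25)/5 = -(-1404)*√21/5 = 1404*√21/5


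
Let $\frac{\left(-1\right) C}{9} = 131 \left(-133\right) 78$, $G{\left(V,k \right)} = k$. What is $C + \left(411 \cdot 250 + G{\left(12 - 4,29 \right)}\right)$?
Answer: $12333725$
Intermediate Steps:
$C = 12230946$ ($C = - 9 \cdot 131 \left(-133\right) 78 = - 9 \left(\left(-17423\right) 78\right) = \left(-9\right) \left(-1358994\right) = 12230946$)
$C + \left(411 \cdot 250 + G{\left(12 - 4,29 \right)}\right) = 12230946 + \left(411 \cdot 250 + 29\right) = 12230946 + \left(102750 + 29\right) = 12230946 + 102779 = 12333725$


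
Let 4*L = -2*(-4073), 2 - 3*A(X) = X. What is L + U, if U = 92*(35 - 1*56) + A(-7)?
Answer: 215/2 ≈ 107.50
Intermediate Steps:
A(X) = 2/3 - X/3
L = 4073/2 (L = (-2*(-4073))/4 = (1/4)*8146 = 4073/2 ≈ 2036.5)
U = -1929 (U = 92*(35 - 1*56) + (2/3 - 1/3*(-7)) = 92*(35 - 56) + (2/3 + 7/3) = 92*(-21) + 3 = -1932 + 3 = -1929)
L + U = 4073/2 - 1929 = 215/2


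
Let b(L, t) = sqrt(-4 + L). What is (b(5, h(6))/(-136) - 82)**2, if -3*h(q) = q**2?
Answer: 124389409/18496 ≈ 6725.2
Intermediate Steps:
h(q) = -q**2/3
(b(5, h(6))/(-136) - 82)**2 = (sqrt(-4 + 5)/(-136) - 82)**2 = (sqrt(1)*(-1/136) - 82)**2 = (1*(-1/136) - 82)**2 = (-1/136 - 82)**2 = (-11153/136)**2 = 124389409/18496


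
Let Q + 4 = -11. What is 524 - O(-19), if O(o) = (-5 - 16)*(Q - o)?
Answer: 608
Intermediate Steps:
Q = -15 (Q = -4 - 11 = -15)
O(o) = 315 + 21*o (O(o) = (-5 - 16)*(-15 - o) = -21*(-15 - o) = 315 + 21*o)
524 - O(-19) = 524 - (315 + 21*(-19)) = 524 - (315 - 399) = 524 - 1*(-84) = 524 + 84 = 608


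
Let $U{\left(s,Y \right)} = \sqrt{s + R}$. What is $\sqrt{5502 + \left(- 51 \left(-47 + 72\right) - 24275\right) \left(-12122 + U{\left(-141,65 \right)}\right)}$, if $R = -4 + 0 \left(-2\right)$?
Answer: $\sqrt{309722602 - 25550 i \sqrt{145}} \approx 17599.0 - 8.74 i$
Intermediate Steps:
$R = -4$ ($R = -4 + 0 = -4$)
$U{\left(s,Y \right)} = \sqrt{-4 + s}$ ($U{\left(s,Y \right)} = \sqrt{s - 4} = \sqrt{-4 + s}$)
$\sqrt{5502 + \left(- 51 \left(-47 + 72\right) - 24275\right) \left(-12122 + U{\left(-141,65 \right)}\right)} = \sqrt{5502 + \left(- 51 \left(-47 + 72\right) - 24275\right) \left(-12122 + \sqrt{-4 - 141}\right)} = \sqrt{5502 + \left(\left(-51\right) 25 - 24275\right) \left(-12122 + \sqrt{-145}\right)} = \sqrt{5502 + \left(-1275 - 24275\right) \left(-12122 + i \sqrt{145}\right)} = \sqrt{5502 - 25550 \left(-12122 + i \sqrt{145}\right)} = \sqrt{5502 + \left(309717100 - 25550 i \sqrt{145}\right)} = \sqrt{309722602 - 25550 i \sqrt{145}}$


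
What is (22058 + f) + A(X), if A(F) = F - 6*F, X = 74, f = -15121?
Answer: 6567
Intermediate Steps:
A(F) = -5*F
(22058 + f) + A(X) = (22058 - 15121) - 5*74 = 6937 - 370 = 6567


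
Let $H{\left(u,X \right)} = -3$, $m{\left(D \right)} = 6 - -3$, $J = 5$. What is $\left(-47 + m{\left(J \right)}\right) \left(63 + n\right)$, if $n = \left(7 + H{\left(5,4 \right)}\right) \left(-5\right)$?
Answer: $-1634$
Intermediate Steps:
$m{\left(D \right)} = 9$ ($m{\left(D \right)} = 6 + 3 = 9$)
$n = -20$ ($n = \left(7 - 3\right) \left(-5\right) = 4 \left(-5\right) = -20$)
$\left(-47 + m{\left(J \right)}\right) \left(63 + n\right) = \left(-47 + 9\right) \left(63 - 20\right) = \left(-38\right) 43 = -1634$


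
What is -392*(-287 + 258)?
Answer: 11368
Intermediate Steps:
-392*(-287 + 258) = -392*(-29) = 11368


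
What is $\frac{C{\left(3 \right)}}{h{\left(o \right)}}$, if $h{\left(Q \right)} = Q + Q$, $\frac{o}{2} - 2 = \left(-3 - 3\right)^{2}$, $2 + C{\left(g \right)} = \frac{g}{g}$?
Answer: $- \frac{1}{152} \approx -0.0065789$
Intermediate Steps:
$C{\left(g \right)} = -1$ ($C{\left(g \right)} = -2 + \frac{g}{g} = -2 + 1 = -1$)
$o = 76$ ($o = 4 + 2 \left(-3 - 3\right)^{2} = 4 + 2 \left(-6\right)^{2} = 4 + 2 \cdot 36 = 4 + 72 = 76$)
$h{\left(Q \right)} = 2 Q$
$\frac{C{\left(3 \right)}}{h{\left(o \right)}} = - \frac{1}{2 \cdot 76} = - \frac{1}{152}$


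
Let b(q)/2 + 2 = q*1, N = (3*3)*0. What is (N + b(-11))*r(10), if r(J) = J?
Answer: -260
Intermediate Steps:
N = 0 (N = 9*0 = 0)
b(q) = -4 + 2*q (b(q) = -4 + 2*(q*1) = -4 + 2*q)
(N + b(-11))*r(10) = (0 + (-4 + 2*(-11)))*10 = (0 + (-4 - 22))*10 = (0 - 26)*10 = -26*10 = -260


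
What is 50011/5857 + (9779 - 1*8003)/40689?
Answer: 681766537/79438491 ≈ 8.5823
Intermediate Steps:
50011/5857 + (9779 - 1*8003)/40689 = 50011*(1/5857) + (9779 - 8003)*(1/40689) = 50011/5857 + 1776*(1/40689) = 50011/5857 + 592/13563 = 681766537/79438491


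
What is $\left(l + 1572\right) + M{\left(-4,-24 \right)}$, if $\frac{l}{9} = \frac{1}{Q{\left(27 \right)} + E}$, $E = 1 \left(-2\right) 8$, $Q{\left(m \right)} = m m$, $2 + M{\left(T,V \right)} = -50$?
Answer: $\frac{1083769}{713} \approx 1520.0$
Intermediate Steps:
$M{\left(T,V \right)} = -52$ ($M{\left(T,V \right)} = -2 - 50 = -52$)
$Q{\left(m \right)} = m^{2}$
$E = -16$ ($E = \left(-2\right) 8 = -16$)
$l = \frac{9}{713}$ ($l = \frac{9}{27^{2} - 16} = \frac{9}{729 - 16} = \frac{9}{713} \approx 0.012623$)
$\left(l + 1572\right) + M{\left(-4,-24 \right)} = \left(\frac{9}{713} + 1572\right) - 52 = \frac{1120845}{713} - 52 = \frac{1083769}{713}$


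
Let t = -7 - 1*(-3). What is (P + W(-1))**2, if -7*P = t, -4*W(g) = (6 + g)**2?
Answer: 25281/784 ≈ 32.246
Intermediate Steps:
W(g) = -(6 + g)**2/4
t = -4 (t = -7 + 3 = -4)
P = 4/7 (P = -1/7*(-4) = 4/7 ≈ 0.57143)
(P + W(-1))**2 = (4/7 - (6 - 1)**2/4)**2 = (4/7 - 1/4*5**2)**2 = (4/7 - 1/4*25)**2 = (4/7 - 25/4)**2 = (-159/28)**2 = 25281/784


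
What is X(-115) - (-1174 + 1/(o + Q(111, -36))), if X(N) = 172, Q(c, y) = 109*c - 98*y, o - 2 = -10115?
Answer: 7421843/5514 ≈ 1346.0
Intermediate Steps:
o = -10113 (o = 2 - 10115 = -10113)
Q(c, y) = -98*y + 109*c
X(-115) - (-1174 + 1/(o + Q(111, -36))) = 172 - (-1174 + 1/(-10113 + (-98*(-36) + 109*111))) = 172 - (-1174 + 1/(-10113 + (3528 + 12099))) = 172 - (-1174 + 1/(-10113 + 15627)) = 172 - (-1174 + 1/5514) = 172 - 1*(-6473435/5514) = 172 + 6473435/5514 = 7421843/5514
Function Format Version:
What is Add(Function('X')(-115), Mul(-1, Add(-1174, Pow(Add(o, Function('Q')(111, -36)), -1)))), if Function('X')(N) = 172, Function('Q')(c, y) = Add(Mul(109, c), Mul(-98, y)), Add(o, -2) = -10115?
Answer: Rational(7421843, 5514) ≈ 1346.0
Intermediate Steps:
o = -10113 (o = Add(2, -10115) = -10113)
Function('Q')(c, y) = Add(Mul(-98, y), Mul(109, c))
Add(Function('X')(-115), Mul(-1, Add(-1174, Pow(Add(o, Function('Q')(111, -36)), -1)))) = Add(172, Mul(-1, Add(-1174, Pow(Add(-10113, Add(Mul(-98, -36), Mul(109, 111))), -1)))) = Add(172, Mul(-1, Add(-1174, Pow(Add(-10113, Add(3528, 12099)), -1)))) = Add(172, Mul(-1, Add(-1174, Pow(Add(-10113, 15627), -1)))) = Add(172, Mul(-1, Add(-1174, Pow(5514, -1)))) = Add(172, Mul(-1, Add(-1174, Rational(1, 5514)))) = Add(172, Mul(-1, Rational(-6473435, 5514))) = Add(172, Rational(6473435, 5514)) = Rational(7421843, 5514)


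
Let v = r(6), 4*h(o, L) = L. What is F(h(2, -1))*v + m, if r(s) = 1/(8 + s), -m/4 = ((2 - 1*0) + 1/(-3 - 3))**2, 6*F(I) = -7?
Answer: -487/36 ≈ -13.528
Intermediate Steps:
h(o, L) = L/4
F(I) = -7/6 (F(I) = (1/6)*(-7) = -7/6)
m = -121/9 (m = -4*((2 - 1*0) + 1/(-3 - 3))**2 = -4*((2 + 0) + 1/(-6))**2 = -4*(2 - 1/6)**2 = -4*(11/6)**2 = -4*121/36 = -121/9 ≈ -13.444)
v = 1/14 (v = 1/(8 + 6) = 1/14 ≈ 0.071429)
F(h(2, -1))*v + m = -7/6*1/14 - 121/9 = -1/12 - 121/9 = -487/36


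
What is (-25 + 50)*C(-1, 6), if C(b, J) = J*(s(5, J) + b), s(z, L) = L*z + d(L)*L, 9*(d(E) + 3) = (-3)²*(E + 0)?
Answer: 7050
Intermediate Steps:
d(E) = -3 + E (d(E) = -3 + ((-3)²*(E + 0))/9 = -3 + (9*E)/9 = -3 + E)
s(z, L) = L*z + L*(-3 + L) (s(z, L) = L*z + (-3 + L)*L = L*z + L*(-3 + L))
C(b, J) = J*(b + J*(2 + J)) (C(b, J) = J*(J*(-3 + J + 5) + b) = J*(J*(2 + J) + b) = J*(b + J*(2 + J)))
(-25 + 50)*C(-1, 6) = (-25 + 50)*(6*(-1 + 6*(2 + 6))) = 25*(6*(-1 + 6*8)) = 25*(6*(-1 + 48)) = 25*(6*47) = 25*282 = 7050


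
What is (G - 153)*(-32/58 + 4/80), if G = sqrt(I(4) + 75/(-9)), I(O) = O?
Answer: 44523/580 - 97*I*sqrt(39)/580 ≈ 76.764 - 1.0444*I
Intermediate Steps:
G = I*sqrt(39)/3 (G = sqrt(4 + 75/(-9)) = sqrt(4 + 75*(-1/9)) = sqrt(4 - 25/3) = sqrt(-13/3) = I*sqrt(39)/3 ≈ 2.0817*I)
(G - 153)*(-32/58 + 4/80) = (I*sqrt(39)/3 - 153)*(-32/58 + 4/80) = (-153 + I*sqrt(39)/3)*(-32*1/58 + 4*(1/80)) = (-153 + I*sqrt(39)/3)*(-16/29 + 1/20) = (-153 + I*sqrt(39)/3)*(-291/580) = 44523/580 - 97*I*sqrt(39)/580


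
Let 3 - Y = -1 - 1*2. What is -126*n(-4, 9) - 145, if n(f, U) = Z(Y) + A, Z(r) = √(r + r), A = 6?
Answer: -901 - 252*√3 ≈ -1337.5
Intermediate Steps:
Y = 6 (Y = 3 - (-1 - 1*2) = 3 - (-1 - 2) = 3 - 1*(-3) = 3 + 3 = 6)
Z(r) = √2*√r (Z(r) = √(2*r) = √2*√r)
n(f, U) = 6 + 2*√3 (n(f, U) = √2*√6 + 6 = 2*√3 + 6 = 6 + 2*√3)
-126*n(-4, 9) - 145 = -126*(6 + 2*√3) - 145 = (-756 - 252*√3) - 145 = -901 - 252*√3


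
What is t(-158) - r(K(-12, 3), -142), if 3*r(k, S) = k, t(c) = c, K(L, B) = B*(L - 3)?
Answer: -143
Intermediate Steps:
K(L, B) = B*(-3 + L)
r(k, S) = k/3
t(-158) - r(K(-12, 3), -142) = -158 - 3*(-3 - 12)/3 = -158 - 3*(-15)/3 = -158 - (-45)/3 = -158 - 1*(-15) = -158 + 15 = -143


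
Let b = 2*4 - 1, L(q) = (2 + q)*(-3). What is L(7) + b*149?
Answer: 1016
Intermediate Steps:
L(q) = -6 - 3*q
b = 7 (b = 8 - 1 = 7)
L(7) + b*149 = (-6 - 3*7) + 7*149 = (-6 - 21) + 1043 = -27 + 1043 = 1016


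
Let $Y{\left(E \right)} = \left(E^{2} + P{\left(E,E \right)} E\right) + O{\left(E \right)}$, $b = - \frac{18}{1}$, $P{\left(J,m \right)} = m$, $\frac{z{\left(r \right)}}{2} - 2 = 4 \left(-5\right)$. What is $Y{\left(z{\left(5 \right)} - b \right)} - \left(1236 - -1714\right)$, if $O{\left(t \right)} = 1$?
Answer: $-2301$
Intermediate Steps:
$z{\left(r \right)} = -36$ ($z{\left(r \right)} = 4 + 2 \cdot 4 \left(-5\right) = 4 + 2 \left(-20\right) = 4 - 40 = -36$)
$b = -18$ ($b = \left(-18\right) 1 = -18$)
$Y{\left(E \right)} = 1 + 2 E^{2}$ ($Y{\left(E \right)} = \left(E^{2} + E E\right) + 1 = \left(E^{2} + E^{2}\right) + 1 = 2 E^{2} + 1 = 1 + 2 E^{2}$)
$Y{\left(z{\left(5 \right)} - b \right)} - \left(1236 - -1714\right) = \left(1 + 2 \left(-36 - -18\right)^{2}\right) - \left(1236 - -1714\right) = \left(1 + 2 \left(-36 + 18\right)^{2}\right) - \left(1236 + 1714\right) = \left(1 + 2 \left(-18\right)^{2}\right) - 2950 = \left(1 + 2 \cdot 324\right) - 2950 = \left(1 + 648\right) - 2950 = 649 - 2950 = -2301$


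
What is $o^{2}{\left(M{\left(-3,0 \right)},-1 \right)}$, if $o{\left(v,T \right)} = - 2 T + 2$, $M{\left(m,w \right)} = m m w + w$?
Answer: $16$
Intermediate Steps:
$M{\left(m,w \right)} = w + w m^{2}$ ($M{\left(m,w \right)} = m^{2} w + w = w m^{2} + w = w + w m^{2}$)
$o{\left(v,T \right)} = 2 - 2 T$
$o^{2}{\left(M{\left(-3,0 \right)},-1 \right)} = \left(2 - -2\right)^{2} = \left(2 + 2\right)^{2} = 4^{2} = 16$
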